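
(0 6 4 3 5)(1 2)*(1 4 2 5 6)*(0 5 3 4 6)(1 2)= (0 2 6 1 3)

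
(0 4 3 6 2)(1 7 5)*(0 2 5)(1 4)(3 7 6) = (0 1 6 5 4 7)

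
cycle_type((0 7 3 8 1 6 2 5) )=8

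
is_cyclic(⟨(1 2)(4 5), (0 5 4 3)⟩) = no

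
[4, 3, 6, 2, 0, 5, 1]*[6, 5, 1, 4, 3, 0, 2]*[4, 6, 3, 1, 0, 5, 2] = [1, 0, 3, 6, 2, 4, 5]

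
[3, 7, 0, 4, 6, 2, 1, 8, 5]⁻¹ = [2, 6, 5, 0, 3, 8, 4, 1, 7]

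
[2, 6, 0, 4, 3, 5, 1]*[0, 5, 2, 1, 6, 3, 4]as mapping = [0→2, 1→4, 2→0, 3→6, 4→1, 5→3, 6→5]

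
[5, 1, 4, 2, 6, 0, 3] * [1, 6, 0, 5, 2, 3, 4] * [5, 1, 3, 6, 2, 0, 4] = [6, 4, 3, 5, 2, 1, 0]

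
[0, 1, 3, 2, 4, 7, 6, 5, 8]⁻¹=[0, 1, 3, 2, 4, 7, 6, 5, 8]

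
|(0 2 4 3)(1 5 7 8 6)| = 20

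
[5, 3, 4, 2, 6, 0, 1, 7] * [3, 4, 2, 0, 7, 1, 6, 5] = [1, 0, 7, 2, 6, 3, 4, 5]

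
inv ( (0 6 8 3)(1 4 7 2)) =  (0 3 8 6)(1 2 7 4)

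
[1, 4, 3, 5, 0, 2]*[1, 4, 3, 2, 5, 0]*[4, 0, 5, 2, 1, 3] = [1, 3, 5, 4, 0, 2]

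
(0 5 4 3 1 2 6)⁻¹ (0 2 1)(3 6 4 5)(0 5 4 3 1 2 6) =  (0 3 4 1)(2 5 6)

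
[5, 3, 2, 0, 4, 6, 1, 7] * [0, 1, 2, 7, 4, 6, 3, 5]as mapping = [0→6, 1→7, 2→2, 3→0, 4→4, 5→3, 6→1, 7→5]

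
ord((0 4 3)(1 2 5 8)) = 12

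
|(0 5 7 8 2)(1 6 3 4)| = 20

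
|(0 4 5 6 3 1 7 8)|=8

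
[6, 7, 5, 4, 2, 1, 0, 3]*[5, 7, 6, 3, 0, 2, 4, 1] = [4, 1, 2, 0, 6, 7, 5, 3]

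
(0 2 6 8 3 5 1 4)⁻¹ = (0 4 1 5 3 8 6 2)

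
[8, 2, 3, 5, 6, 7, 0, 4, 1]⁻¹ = [6, 8, 1, 2, 7, 3, 4, 5, 0]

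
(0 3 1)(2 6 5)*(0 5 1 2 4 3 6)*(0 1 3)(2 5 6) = (0 2 1 6 3 5 4)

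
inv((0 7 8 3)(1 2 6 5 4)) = (0 3 8 7)(1 4 5 6 2)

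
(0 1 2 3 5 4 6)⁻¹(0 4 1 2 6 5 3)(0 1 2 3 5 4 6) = (0 4 5 1 6 2 3)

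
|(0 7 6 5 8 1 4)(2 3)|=14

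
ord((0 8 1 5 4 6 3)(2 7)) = 14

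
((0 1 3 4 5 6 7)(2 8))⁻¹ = (0 7 6 5 4 3 1)(2 8)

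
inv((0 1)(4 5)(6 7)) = (0 1)(4 5)(6 7)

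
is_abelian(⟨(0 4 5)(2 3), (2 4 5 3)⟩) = no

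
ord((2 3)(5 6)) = 2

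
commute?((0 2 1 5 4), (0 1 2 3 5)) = no:(0 2 1 5 4) * (0 1 2 3 5) = (0 3 5 4 1), (0 1 2 3 5) * (0 2 1 5 4) = (0 5 2 3 4)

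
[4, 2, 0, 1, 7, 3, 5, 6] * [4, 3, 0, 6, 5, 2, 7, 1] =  [5, 0, 4, 3, 1, 6, 2, 7]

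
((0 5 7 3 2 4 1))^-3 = (0 2 5 4 7 1 3)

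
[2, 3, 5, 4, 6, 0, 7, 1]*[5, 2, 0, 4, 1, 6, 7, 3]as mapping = [0→0, 1→4, 2→6, 3→1, 4→7, 5→5, 6→3, 7→2]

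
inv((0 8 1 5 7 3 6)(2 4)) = (0 6 3 7 5 1 8)(2 4)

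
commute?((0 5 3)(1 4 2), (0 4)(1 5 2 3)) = no:(0 5 3)(1 4 2)*(0 4)(1 5 2 3) = (0 2 5 1)(3 4), (0 4)(1 5 2 3)*(0 5 3)(1 4 2) = (0 2)(1 3 4 5)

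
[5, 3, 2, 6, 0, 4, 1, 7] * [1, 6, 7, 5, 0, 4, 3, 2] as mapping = [0→4, 1→5, 2→7, 3→3, 4→1, 5→0, 6→6, 7→2] 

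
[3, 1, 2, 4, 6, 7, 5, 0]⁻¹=[7, 1, 2, 0, 3, 6, 4, 5]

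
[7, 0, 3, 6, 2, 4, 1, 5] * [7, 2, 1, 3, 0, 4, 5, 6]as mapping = [0→6, 1→7, 2→3, 3→5, 4→1, 5→0, 6→2, 7→4]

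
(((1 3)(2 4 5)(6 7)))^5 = (1 3)(2 5 4)(6 7)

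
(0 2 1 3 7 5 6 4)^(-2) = (0 6 7 1)(2 4 5 3)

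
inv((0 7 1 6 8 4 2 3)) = (0 3 2 4 8 6 1 7)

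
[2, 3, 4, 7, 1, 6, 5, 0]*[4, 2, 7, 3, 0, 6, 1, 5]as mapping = [0→7, 1→3, 2→0, 3→5, 4→2, 5→1, 6→6, 7→4]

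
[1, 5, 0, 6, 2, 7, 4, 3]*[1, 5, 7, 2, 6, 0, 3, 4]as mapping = [0→5, 1→0, 2→1, 3→3, 4→7, 5→4, 6→6, 7→2]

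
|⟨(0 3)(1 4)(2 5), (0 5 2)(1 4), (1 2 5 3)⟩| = 720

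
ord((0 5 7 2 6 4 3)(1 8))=14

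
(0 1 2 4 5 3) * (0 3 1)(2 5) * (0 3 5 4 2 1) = (0 3 5)(1 4)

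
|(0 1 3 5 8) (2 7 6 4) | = 20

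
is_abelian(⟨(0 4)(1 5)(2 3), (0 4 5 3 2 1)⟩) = no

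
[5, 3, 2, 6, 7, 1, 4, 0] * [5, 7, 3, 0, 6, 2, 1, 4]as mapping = [0→2, 1→0, 2→3, 3→1, 4→4, 5→7, 6→6, 7→5]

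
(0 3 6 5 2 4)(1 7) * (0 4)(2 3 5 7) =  (0 5 3 6 7 1 2)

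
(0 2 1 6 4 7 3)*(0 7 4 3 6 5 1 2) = (1 5)(3 7 6)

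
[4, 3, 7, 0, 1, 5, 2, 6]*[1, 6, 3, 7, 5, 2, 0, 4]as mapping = [0→5, 1→7, 2→4, 3→1, 4→6, 5→2, 6→3, 7→0]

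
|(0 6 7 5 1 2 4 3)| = 8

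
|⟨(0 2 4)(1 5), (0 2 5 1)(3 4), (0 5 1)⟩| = 720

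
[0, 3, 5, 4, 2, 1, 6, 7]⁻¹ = [0, 5, 4, 1, 3, 2, 6, 7]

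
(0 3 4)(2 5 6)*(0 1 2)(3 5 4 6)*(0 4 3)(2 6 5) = (0 2 3 5)(1 6 4)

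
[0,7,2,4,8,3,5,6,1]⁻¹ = [0,8,2,5,3,6,7,1,4]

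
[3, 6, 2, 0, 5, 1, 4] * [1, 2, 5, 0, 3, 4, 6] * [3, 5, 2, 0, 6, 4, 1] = [3, 1, 4, 5, 6, 2, 0]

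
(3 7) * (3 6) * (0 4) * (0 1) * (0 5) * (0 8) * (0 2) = (0 4 1 5 8 2)(3 7 6)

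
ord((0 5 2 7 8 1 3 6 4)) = 9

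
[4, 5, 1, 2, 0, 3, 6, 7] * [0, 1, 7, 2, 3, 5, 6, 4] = [3, 5, 1, 7, 0, 2, 6, 4]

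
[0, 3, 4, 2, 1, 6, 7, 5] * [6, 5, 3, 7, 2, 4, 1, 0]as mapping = [0→6, 1→7, 2→2, 3→3, 4→5, 5→1, 6→0, 7→4]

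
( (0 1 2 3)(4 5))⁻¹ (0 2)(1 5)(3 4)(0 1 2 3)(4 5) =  (0 5)(1 3)(2 4)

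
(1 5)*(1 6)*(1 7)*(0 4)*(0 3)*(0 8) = (0 4 3 8)(1 5 6 7)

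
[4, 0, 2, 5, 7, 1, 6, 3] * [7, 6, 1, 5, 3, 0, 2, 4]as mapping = [0→3, 1→7, 2→1, 3→0, 4→4, 5→6, 6→2, 7→5]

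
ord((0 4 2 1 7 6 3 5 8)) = 9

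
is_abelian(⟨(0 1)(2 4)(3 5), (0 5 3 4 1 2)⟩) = no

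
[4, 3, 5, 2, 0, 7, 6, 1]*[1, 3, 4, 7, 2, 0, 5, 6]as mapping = [0→2, 1→7, 2→0, 3→4, 4→1, 5→6, 6→5, 7→3]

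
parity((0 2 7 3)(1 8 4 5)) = even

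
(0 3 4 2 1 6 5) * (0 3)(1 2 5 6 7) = (1 7)(3 4 5)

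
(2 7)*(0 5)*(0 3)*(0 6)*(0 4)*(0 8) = (0 5 3 6 4 8)(2 7)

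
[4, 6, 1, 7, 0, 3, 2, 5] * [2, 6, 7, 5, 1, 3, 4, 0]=[1, 4, 6, 0, 2, 5, 7, 3]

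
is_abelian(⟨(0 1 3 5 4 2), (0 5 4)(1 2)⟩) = no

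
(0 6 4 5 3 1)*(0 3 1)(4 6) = (0 4 5 1 3)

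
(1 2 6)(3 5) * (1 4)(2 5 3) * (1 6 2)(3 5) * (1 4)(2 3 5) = (1 5 4 6)(2 3)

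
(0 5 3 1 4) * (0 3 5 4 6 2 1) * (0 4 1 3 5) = (0 1 6 2 3 4 5)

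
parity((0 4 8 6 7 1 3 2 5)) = even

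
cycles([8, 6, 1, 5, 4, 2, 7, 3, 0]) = (0 8)(1 6 7 3 5 2)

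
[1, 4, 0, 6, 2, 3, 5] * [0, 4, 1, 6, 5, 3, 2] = [4, 5, 0, 2, 1, 6, 3]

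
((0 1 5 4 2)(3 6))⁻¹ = (0 2 4 5 1)(3 6)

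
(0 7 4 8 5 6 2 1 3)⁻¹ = (0 3 1 2 6 5 8 4 7)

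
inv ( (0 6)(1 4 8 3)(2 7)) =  (0 6)(1 3 8 4)(2 7)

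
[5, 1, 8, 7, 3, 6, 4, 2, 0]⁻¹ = [8, 1, 7, 4, 6, 0, 5, 3, 2]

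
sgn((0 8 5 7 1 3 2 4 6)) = 1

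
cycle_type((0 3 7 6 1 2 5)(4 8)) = 2.7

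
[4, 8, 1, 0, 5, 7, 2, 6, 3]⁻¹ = [3, 2, 6, 8, 0, 4, 7, 5, 1]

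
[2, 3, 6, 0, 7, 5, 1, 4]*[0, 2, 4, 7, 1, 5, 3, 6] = [4, 7, 3, 0, 6, 5, 2, 1]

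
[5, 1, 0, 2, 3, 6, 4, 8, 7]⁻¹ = [2, 1, 3, 4, 6, 0, 5, 8, 7]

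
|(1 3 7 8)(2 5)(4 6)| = 4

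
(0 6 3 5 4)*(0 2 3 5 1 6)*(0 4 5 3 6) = (0 4 2 6 3 1)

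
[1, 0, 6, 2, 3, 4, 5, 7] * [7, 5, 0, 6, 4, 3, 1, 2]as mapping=[0→5, 1→7, 2→1, 3→0, 4→6, 5→4, 6→3, 7→2]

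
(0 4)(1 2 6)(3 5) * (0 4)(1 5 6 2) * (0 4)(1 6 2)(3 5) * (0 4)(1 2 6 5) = (1 5)(3 6)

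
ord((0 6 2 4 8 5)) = 6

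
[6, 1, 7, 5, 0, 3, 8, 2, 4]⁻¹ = [4, 1, 7, 5, 8, 3, 0, 2, 6]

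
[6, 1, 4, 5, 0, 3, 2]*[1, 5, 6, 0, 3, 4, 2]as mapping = [0→2, 1→5, 2→3, 3→4, 4→1, 5→0, 6→6]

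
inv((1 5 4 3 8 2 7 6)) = (1 6 7 2 8 3 4 5)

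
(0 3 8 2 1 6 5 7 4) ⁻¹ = (0 4 7 5 6 1 2 8 3) 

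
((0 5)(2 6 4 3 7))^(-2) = (2 3 6 7 4)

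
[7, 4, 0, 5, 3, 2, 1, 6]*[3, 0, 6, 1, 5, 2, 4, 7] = [7, 5, 3, 2, 1, 6, 0, 4]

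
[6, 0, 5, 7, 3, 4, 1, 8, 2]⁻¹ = [1, 6, 8, 4, 5, 2, 0, 3, 7]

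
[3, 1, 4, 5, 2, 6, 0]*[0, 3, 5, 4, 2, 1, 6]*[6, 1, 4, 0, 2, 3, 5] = [2, 0, 4, 1, 3, 5, 6]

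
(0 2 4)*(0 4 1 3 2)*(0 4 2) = (0 4 2 1 3)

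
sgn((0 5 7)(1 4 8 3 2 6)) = -1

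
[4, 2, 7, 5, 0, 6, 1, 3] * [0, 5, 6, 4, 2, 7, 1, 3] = [2, 6, 3, 7, 0, 1, 5, 4]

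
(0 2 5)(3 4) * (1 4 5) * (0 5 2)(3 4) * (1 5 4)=(1 3 2 5 4)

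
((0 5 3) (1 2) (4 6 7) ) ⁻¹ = (0 3 5) (1 2) (4 7 6) 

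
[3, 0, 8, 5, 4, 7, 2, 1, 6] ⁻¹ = [1, 7, 6, 0, 4, 3, 8, 5, 2] 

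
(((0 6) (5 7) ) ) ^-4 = () 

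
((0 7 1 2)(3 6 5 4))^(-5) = (0 2 1 7)(3 4 5 6)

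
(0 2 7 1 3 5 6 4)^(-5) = (0 1 6 2 3 4 7 5)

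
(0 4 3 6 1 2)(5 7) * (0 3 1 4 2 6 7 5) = (0 2 3 7)(1 6 4)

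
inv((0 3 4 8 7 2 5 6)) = (0 6 5 2 7 8 4 3)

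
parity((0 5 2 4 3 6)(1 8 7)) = odd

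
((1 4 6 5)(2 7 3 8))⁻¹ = (1 5 6 4)(2 8 3 7)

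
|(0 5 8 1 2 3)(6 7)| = 6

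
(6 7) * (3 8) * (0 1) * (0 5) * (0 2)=(0 1 5 2)(3 8)(6 7)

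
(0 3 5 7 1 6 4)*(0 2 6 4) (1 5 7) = (0 3 7 5 1 4 2 6) 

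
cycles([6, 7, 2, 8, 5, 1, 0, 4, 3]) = (0 6)(1 7 4 5)(3 8)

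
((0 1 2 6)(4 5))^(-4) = ()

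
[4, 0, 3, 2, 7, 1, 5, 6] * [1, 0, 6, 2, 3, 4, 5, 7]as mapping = [0→3, 1→1, 2→2, 3→6, 4→7, 5→0, 6→4, 7→5]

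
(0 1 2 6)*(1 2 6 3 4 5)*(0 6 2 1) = (0 1 2 3 4 5)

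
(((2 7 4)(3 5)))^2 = (2 4 7)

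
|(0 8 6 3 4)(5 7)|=10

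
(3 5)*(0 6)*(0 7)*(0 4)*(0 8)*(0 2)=(0 6 7 4 8 2)(3 5)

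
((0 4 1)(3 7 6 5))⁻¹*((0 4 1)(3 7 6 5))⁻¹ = (0 4 1)(3 6)(5 7)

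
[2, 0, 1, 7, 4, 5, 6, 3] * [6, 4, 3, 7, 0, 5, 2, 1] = [3, 6, 4, 1, 0, 5, 2, 7]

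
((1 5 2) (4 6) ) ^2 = (1 2 5) 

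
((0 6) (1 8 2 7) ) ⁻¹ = (0 6) (1 7 2 8) 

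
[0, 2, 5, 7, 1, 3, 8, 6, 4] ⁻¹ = [0, 4, 1, 5, 8, 2, 7, 3, 6] 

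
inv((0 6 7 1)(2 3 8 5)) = (0 1 7 6)(2 5 8 3)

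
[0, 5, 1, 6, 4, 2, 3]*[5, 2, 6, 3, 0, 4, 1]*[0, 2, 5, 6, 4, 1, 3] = [1, 4, 5, 2, 0, 3, 6]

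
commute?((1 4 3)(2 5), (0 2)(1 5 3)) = no:(1 4 3)(2 5) * (0 2)(1 5 3) = (0 2 3 5)(1 4), (0 2)(1 5 3) * (1 4 3)(2 5) = (0 5 1 2)(3 4)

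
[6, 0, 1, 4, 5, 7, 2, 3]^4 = [0, 1, 2, 3, 4, 5, 6, 7]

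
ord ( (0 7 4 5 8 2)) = 6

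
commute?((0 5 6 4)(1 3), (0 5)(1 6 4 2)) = no:(0 5 6 4)(1 3)*(0 5)(1 6 4 2) = (1 3 6 2)(4 5), (0 5)(1 6 4 2)*(0 5 6 4)(1 3) = (0 6)(1 4 2 3)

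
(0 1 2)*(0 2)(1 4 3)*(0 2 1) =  (0 4 3)(1 2)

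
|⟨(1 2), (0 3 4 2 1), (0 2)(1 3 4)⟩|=120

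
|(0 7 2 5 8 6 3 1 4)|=9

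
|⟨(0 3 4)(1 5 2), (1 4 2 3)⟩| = 120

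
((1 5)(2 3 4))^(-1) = (1 5)(2 4 3)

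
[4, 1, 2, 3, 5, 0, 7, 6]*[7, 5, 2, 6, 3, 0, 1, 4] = [3, 5, 2, 6, 0, 7, 4, 1]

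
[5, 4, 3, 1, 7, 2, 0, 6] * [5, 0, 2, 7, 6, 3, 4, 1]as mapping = [0→3, 1→6, 2→7, 3→0, 4→1, 5→2, 6→5, 7→4]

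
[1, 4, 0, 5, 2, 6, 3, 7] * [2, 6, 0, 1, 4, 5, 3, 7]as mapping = [0→6, 1→4, 2→2, 3→5, 4→0, 5→3, 6→1, 7→7]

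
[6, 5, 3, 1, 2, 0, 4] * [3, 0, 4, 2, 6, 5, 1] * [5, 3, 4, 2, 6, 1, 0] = [3, 1, 4, 5, 6, 2, 0] 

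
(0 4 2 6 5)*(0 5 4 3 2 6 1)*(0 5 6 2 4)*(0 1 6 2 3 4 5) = (0 4 3 5 2 6 1)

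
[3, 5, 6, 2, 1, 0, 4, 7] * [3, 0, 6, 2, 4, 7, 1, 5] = [2, 7, 1, 6, 0, 3, 4, 5]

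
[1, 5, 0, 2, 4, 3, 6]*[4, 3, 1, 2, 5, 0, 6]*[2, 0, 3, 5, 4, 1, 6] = [5, 2, 4, 0, 1, 3, 6]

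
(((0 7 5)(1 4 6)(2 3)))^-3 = (2 3)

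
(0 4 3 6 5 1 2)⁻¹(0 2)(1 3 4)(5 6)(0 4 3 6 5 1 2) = (0 4)(1 5)(2 6 3)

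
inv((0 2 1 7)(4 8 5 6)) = (0 7 1 2)(4 6 5 8)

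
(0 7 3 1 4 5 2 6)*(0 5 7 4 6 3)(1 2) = (0 4 7)(1 6 5)(2 3)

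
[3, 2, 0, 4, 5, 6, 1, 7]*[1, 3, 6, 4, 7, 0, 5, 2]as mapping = [0→4, 1→6, 2→1, 3→7, 4→0, 5→5, 6→3, 7→2]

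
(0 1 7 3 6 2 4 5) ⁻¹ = (0 5 4 2 6 3 7 1) 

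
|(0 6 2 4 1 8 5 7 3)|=9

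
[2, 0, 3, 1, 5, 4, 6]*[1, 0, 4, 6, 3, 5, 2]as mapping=[0→4, 1→1, 2→6, 3→0, 4→5, 5→3, 6→2]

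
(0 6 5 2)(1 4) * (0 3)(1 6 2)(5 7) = (0 2 3)(1 4 6 7 5)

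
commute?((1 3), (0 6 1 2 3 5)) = no:(1 3)*(0 6 1 2 3 5) = (0 6 1 5)(2 3), (0 6 1 2 3 5)*(1 3) = (0 6 3 5)(1 2)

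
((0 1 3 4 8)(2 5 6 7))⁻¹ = (0 8 4 3 1)(2 7 6 5)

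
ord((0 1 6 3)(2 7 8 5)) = 4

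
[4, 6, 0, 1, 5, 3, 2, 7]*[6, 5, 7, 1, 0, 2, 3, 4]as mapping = [0→0, 1→3, 2→6, 3→5, 4→2, 5→1, 6→7, 7→4]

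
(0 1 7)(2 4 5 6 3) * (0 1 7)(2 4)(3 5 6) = (0 7 1)(3 4 6 5)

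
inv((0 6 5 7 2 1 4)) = (0 4 1 2 7 5 6)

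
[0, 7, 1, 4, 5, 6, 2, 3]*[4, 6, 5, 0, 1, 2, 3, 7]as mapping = [0→4, 1→7, 2→6, 3→1, 4→2, 5→3, 6→5, 7→0]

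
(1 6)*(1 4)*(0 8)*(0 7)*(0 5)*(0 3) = (0 8 7 5 3)(1 6 4)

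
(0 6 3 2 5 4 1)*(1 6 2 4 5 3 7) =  (0 2 3 4 6 7 1)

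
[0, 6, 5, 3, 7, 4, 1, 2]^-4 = [0, 1, 2, 3, 4, 5, 6, 7]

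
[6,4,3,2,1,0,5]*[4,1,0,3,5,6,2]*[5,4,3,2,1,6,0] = [3,6,2,5,4,1,0] 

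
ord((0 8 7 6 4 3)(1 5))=6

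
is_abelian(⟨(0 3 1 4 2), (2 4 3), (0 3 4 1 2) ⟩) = no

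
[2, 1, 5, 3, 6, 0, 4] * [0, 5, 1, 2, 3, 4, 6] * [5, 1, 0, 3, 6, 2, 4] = [1, 2, 6, 0, 4, 5, 3]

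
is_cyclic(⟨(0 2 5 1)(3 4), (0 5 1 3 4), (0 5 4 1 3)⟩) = no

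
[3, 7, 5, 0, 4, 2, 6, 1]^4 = [0, 1, 2, 3, 4, 5, 6, 7]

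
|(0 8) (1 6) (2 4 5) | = 6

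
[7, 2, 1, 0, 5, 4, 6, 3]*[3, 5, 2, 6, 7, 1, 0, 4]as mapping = [0→4, 1→2, 2→5, 3→3, 4→1, 5→7, 6→0, 7→6]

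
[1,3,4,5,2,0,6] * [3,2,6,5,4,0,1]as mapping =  [0→2,1→5,2→4,3→0,4→6,5→3,6→1]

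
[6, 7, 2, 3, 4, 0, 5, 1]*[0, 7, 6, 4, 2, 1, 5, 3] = [5, 3, 6, 4, 2, 0, 1, 7]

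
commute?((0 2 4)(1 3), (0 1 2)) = no:(0 2 4)(1 3)*(0 1 2) = (1 3 2 4), (0 1 2)*(0 2 4)(1 3) = (0 3 1 4)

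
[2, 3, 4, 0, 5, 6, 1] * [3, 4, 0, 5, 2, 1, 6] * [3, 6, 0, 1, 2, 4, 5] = [3, 4, 0, 1, 6, 5, 2]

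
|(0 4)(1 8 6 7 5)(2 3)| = 10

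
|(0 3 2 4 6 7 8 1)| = 8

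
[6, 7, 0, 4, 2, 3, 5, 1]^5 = [2, 7, 4, 5, 3, 6, 0, 1]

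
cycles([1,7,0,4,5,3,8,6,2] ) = (0 1 7 6 8 2)(3 4 5)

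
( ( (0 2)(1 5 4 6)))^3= (0 2)(1 6 4 5)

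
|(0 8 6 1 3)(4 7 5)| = 15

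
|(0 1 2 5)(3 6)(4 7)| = 4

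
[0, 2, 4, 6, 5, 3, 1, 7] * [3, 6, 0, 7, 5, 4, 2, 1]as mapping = [0→3, 1→0, 2→5, 3→2, 4→4, 5→7, 6→6, 7→1]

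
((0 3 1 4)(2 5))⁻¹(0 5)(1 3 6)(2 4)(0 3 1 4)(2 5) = (0 5)(1 6 4)(2 3)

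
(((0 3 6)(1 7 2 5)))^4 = (0 3 6)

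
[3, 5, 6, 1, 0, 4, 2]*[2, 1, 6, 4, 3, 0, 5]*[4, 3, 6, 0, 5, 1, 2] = [5, 4, 1, 3, 6, 0, 2]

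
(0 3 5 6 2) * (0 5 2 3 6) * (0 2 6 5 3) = (0 5 2 3 6)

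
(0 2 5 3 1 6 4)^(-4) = (0 3 4 5 6 2 1)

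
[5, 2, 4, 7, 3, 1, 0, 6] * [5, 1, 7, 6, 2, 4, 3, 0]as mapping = [0→4, 1→7, 2→2, 3→0, 4→6, 5→1, 6→5, 7→3]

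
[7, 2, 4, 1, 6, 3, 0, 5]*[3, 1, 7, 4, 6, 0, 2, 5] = [5, 7, 6, 1, 2, 4, 3, 0] 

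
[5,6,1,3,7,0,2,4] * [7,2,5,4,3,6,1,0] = [6,1,2,4,0,7,5,3]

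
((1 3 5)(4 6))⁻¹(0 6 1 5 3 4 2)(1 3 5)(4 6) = (0 4 3 1 5 6 2)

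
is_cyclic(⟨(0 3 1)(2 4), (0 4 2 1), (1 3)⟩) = no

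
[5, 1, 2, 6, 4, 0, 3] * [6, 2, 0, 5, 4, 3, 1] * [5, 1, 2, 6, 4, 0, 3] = [6, 2, 5, 1, 4, 3, 0]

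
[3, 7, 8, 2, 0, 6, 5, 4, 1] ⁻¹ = [4, 8, 3, 0, 7, 6, 5, 1, 2] 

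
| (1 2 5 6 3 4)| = 6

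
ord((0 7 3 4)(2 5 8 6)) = 4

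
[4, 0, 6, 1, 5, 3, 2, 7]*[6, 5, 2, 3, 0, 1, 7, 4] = [0, 6, 7, 5, 1, 3, 2, 4]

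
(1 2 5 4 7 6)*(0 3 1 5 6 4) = (0 3 1 2 6 5)(4 7)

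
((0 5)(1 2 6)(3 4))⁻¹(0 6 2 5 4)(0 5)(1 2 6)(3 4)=(0 3 5 1 6)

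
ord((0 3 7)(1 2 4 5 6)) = 15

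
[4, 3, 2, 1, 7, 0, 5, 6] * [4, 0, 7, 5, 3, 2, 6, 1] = [3, 5, 7, 0, 1, 4, 2, 6]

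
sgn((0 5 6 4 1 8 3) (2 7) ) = -1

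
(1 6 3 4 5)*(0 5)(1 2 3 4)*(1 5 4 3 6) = (0 4)(2 6 3 5)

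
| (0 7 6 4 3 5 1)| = 7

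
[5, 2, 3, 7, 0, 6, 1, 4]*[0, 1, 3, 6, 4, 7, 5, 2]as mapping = [0→7, 1→3, 2→6, 3→2, 4→0, 5→5, 6→1, 7→4]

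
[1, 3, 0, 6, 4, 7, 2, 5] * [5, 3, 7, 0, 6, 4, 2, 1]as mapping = [0→3, 1→0, 2→5, 3→2, 4→6, 5→1, 6→7, 7→4]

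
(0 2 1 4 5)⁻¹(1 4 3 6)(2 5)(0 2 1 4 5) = (0 1)(3 6 4 5)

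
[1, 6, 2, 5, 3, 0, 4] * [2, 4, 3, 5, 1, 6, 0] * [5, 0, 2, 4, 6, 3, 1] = [6, 5, 4, 1, 3, 2, 0]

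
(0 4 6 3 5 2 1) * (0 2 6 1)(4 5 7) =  (0 5 6 3 7 4 1 2)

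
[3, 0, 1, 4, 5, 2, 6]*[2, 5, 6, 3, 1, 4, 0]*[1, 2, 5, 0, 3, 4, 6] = [0, 5, 4, 2, 3, 6, 1]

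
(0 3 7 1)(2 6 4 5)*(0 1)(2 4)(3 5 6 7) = (0 5 4 6 2 7)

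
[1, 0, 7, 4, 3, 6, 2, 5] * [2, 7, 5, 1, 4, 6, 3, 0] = [7, 2, 0, 4, 1, 3, 5, 6]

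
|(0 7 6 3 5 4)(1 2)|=6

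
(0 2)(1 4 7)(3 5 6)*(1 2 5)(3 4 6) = (0 5 3 1 6 4 7 2)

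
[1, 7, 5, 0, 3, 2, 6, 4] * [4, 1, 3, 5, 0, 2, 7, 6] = [1, 6, 2, 4, 5, 3, 7, 0]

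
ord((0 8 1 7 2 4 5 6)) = 8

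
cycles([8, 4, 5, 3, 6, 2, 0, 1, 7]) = (0 8 7 1 4 6)(2 5)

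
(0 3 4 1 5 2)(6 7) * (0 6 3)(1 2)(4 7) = (1 5)(2 6 4)(3 7)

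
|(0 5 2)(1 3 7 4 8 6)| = 6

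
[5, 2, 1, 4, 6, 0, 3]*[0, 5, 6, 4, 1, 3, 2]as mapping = [0→3, 1→6, 2→5, 3→1, 4→2, 5→0, 6→4]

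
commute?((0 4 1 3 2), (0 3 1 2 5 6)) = no:(0 4 1 3 2)*(0 3 1 2 5 6) = (0 4 2 3 5 6), (0 3 1 2 5 6)*(0 4 1 3 2) = (0 2 5 6 4 1)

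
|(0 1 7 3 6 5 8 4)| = 8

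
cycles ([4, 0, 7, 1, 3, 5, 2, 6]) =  (0 4 3 1)(2 7 6)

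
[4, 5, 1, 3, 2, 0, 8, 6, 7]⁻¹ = [5, 2, 4, 3, 0, 1, 7, 8, 6]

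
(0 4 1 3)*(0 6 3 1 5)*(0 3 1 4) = (1 4 5 3 6)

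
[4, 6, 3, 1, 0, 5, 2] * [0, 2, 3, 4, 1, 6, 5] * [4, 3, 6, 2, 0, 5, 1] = [3, 5, 0, 6, 4, 1, 2] 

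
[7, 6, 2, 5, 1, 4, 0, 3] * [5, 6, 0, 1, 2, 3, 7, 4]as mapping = [0→4, 1→7, 2→0, 3→3, 4→6, 5→2, 6→5, 7→1]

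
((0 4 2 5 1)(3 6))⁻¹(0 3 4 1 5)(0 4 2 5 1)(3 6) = (0 1 4 6 2)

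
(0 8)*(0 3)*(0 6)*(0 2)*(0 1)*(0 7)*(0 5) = (0 8 3 6 2 1 7 5)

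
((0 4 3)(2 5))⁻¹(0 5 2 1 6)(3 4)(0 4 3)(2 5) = (0 3)(1 6 4 2 5)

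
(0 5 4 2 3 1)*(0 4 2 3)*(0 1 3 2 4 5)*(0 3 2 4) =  (0 3 2 1 5)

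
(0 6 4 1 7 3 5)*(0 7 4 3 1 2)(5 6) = (0 5 7 1 4 2)(3 6)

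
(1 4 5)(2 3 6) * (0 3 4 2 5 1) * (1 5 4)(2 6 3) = (0 2 1 6 4 5)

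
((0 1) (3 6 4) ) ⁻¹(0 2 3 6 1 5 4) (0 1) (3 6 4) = (0 5 3 1 2 6 4) 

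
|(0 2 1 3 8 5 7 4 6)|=9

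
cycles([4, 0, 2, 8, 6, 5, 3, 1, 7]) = (0 4 6 3 8 7 1)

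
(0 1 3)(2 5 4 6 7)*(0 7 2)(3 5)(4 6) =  (0 1 5 6 2 3 7)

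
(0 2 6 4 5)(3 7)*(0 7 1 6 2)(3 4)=(1 6 3)(4 5 7)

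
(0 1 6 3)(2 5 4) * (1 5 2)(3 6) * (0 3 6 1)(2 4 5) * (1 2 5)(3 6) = (0 5 1 3 6 2 4)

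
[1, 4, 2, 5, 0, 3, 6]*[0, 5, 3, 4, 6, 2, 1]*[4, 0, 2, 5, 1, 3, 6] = [3, 6, 5, 2, 4, 1, 0]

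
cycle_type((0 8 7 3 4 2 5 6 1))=9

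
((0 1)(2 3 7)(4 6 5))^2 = (2 7 3)(4 5 6)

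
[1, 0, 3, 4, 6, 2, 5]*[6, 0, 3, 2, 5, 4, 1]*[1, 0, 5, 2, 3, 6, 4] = [1, 4, 5, 6, 0, 2, 3]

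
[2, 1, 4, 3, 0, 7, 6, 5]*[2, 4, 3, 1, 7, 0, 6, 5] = [3, 4, 7, 1, 2, 5, 6, 0]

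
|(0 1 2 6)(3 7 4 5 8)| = 20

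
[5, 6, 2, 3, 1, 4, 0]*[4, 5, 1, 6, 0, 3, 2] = [3, 2, 1, 6, 5, 0, 4]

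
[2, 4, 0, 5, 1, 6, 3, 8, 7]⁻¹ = [2, 4, 0, 6, 1, 3, 5, 8, 7]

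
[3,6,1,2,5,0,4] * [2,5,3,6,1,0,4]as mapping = [0→6,1→4,2→5,3→3,4→0,5→2,6→1]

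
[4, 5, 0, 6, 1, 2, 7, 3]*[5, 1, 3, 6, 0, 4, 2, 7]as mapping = [0→0, 1→4, 2→5, 3→2, 4→1, 5→3, 6→7, 7→6]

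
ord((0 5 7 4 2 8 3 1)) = 8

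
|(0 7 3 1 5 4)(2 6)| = 6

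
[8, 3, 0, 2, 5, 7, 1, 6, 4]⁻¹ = [2, 6, 3, 1, 8, 4, 7, 5, 0]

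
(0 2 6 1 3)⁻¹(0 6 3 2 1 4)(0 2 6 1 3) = (0 6 3 4 2 1)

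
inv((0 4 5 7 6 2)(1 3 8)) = (0 2 6 7 5 4)(1 8 3)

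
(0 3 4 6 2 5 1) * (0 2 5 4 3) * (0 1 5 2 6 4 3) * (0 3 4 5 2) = (0 1 6)(2 4 5)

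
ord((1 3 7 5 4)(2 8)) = 10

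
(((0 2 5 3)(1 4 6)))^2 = (0 5)(1 6 4)(2 3)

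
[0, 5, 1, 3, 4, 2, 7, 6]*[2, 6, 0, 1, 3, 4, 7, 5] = [2, 4, 6, 1, 3, 0, 5, 7]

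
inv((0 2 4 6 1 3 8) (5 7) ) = (0 8 3 1 6 4 2) (5 7) 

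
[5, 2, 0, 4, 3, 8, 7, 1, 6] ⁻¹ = [2, 7, 1, 4, 3, 0, 8, 6, 5] 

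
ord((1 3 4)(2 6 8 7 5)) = 15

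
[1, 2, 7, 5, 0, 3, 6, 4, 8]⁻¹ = [4, 0, 1, 5, 7, 3, 6, 2, 8]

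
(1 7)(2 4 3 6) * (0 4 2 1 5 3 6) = (0 4 6 1 7 5 3)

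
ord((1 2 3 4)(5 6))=4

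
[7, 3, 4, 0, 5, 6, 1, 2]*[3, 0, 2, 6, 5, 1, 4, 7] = [7, 6, 5, 3, 1, 4, 0, 2]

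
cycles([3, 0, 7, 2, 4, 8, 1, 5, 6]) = (0 3 2 7 5 8 6 1)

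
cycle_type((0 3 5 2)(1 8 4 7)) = 4^2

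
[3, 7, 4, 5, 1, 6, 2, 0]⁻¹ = [7, 4, 6, 0, 2, 3, 5, 1]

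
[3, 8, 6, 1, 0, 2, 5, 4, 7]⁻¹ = [4, 3, 5, 0, 7, 6, 2, 8, 1]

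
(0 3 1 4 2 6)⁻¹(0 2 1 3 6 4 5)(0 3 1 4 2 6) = (0 2 5 3 6 4 1)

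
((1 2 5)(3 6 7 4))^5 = (1 5 2)(3 6 7 4)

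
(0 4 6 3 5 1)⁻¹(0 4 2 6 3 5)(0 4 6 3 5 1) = (1 4 6 2 3 5)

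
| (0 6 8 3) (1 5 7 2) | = 4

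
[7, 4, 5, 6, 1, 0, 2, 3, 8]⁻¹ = [5, 4, 6, 7, 1, 2, 3, 0, 8]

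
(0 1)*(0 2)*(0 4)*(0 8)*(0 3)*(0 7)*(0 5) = (0 1 2 4 8 3 7 5)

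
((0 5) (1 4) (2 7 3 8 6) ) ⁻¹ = (0 5) (1 4) (2 6 8 3 7) 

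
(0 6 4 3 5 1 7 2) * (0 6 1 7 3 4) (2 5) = (0 1 3 2 6) (5 7) 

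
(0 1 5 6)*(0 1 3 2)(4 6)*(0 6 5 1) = (0 3 2 6)(4 5)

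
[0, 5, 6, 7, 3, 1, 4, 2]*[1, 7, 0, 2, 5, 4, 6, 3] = [1, 4, 6, 3, 2, 7, 5, 0]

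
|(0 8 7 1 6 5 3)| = 7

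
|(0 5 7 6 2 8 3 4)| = 8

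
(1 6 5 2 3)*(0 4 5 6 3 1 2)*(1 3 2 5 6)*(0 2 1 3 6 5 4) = (2 6 3 4 5)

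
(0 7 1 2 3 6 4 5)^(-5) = (0 2 4 7 3 5 1 6)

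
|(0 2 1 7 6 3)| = 6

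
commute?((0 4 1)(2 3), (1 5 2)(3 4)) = no:(0 4 1)(2 3)*(1 5 2)(3 4) = (0 3 1)(2 4 5), (1 5 2)(3 4)*(0 4 1)(2 3) = (0 4 2)(1 5 3)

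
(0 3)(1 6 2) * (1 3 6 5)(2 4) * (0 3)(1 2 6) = (0 1 5 2)(4 6)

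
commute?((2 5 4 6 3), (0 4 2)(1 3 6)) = no:(2 5 4 6 3)*(0 4 2)(1 3 6) = (0 4 1 3)(2 5), (0 4 2)(1 3 6)*(2 5 4 6 3) = (0 6 1 2)(4 5)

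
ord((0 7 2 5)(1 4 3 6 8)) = 20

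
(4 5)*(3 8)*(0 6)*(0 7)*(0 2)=(0 6 7 2)(3 8)(4 5)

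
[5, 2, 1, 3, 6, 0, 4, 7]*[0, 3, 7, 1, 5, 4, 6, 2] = [4, 7, 3, 1, 6, 0, 5, 2]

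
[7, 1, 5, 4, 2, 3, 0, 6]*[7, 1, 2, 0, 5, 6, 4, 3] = [3, 1, 6, 5, 2, 0, 7, 4]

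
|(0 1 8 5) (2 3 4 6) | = 4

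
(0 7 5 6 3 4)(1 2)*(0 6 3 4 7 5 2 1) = (0 5 3 7 2)(4 6)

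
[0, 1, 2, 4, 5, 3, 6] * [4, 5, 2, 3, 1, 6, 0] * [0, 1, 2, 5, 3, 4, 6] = [3, 4, 2, 1, 6, 5, 0]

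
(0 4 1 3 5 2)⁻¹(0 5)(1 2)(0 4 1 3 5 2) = (0 3)(2 4)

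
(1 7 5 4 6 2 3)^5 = (1 2 4 7 3 6 5)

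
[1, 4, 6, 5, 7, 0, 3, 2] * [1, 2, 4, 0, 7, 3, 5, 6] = [2, 7, 5, 3, 6, 1, 0, 4]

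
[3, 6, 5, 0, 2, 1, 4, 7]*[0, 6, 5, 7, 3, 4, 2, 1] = [7, 2, 4, 0, 5, 6, 3, 1]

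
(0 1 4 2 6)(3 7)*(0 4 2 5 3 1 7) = (0 7 1 2 6 4 5 3)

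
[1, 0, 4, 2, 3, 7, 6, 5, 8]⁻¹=[1, 0, 3, 4, 2, 7, 6, 5, 8]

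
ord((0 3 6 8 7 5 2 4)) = 8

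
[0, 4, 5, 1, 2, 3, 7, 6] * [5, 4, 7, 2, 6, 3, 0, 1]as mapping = [0→5, 1→6, 2→3, 3→4, 4→7, 5→2, 6→1, 7→0]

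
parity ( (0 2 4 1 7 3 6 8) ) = odd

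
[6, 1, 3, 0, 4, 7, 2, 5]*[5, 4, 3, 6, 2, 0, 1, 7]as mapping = [0→1, 1→4, 2→6, 3→5, 4→2, 5→7, 6→3, 7→0]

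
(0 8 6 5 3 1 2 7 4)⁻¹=(0 4 7 2 1 3 5 6 8)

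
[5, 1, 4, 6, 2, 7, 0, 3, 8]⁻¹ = [6, 1, 4, 7, 2, 0, 3, 5, 8]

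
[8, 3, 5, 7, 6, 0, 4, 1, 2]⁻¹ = [5, 7, 8, 1, 6, 2, 4, 3, 0]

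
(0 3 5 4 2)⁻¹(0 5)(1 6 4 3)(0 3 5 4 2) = (1 6 2 5)(3 4)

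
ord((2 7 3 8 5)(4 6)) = 10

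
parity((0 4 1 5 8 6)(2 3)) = even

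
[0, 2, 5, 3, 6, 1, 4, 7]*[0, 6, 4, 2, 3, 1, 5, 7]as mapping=[0→0, 1→4, 2→1, 3→2, 4→5, 5→6, 6→3, 7→7]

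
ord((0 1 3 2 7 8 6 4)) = 8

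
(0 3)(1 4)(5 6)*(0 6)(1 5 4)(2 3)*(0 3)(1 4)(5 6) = (0 2)(1 4 6)(3 5)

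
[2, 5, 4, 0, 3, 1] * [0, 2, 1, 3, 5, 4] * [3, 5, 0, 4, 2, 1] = [5, 2, 1, 3, 4, 0]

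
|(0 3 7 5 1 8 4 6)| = 8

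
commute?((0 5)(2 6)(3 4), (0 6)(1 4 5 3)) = no:(0 5)(2 6)(3 4)*(0 6)(1 4 5 3) = (0 3 5 6 2)(1 4), (0 6)(1 4 5 3)*(0 5)(2 6)(3 4) = (0 2 6 5 4)(1 3)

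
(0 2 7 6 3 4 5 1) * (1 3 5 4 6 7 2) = (0 1)(3 6 5)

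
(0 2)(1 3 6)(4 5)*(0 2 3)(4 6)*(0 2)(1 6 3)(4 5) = (0 1 2)(3 5)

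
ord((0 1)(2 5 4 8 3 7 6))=14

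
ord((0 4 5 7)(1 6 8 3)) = 4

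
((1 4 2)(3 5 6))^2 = (1 2 4)(3 6 5)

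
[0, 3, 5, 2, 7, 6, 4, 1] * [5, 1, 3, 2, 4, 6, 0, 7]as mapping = [0→5, 1→2, 2→6, 3→3, 4→7, 5→0, 6→4, 7→1]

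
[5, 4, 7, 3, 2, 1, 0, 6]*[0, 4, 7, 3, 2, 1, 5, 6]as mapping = [0→1, 1→2, 2→6, 3→3, 4→7, 5→4, 6→0, 7→5]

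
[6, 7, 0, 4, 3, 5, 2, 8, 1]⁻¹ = [2, 8, 6, 4, 3, 5, 0, 1, 7]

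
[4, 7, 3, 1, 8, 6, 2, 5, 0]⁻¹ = [8, 3, 6, 2, 0, 7, 5, 1, 4]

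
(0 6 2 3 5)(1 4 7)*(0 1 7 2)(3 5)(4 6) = (0 4 2 5 1 6)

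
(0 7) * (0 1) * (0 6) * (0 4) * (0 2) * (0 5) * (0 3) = (0 7 1 6 4 2 5 3)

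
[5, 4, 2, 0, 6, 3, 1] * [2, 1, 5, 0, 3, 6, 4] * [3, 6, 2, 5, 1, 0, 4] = [4, 5, 0, 2, 1, 3, 6]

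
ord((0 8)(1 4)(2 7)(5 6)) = 2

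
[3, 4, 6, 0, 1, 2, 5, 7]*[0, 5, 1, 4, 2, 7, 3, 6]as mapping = [0→4, 1→2, 2→3, 3→0, 4→5, 5→1, 6→7, 7→6]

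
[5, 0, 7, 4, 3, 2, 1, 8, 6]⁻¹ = [1, 6, 5, 4, 3, 0, 8, 2, 7]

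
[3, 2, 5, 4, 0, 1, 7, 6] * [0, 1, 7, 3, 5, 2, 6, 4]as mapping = [0→3, 1→7, 2→2, 3→5, 4→0, 5→1, 6→4, 7→6]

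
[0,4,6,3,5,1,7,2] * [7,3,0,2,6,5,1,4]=[7,6,1,2,5,3,4,0]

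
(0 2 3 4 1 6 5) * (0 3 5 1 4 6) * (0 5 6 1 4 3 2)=(1 5 2 6 4 3)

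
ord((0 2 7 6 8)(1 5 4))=15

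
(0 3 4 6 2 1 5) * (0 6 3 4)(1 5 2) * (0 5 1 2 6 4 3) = (0 3 5 4)(1 6 2)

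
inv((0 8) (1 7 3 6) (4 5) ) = (0 8) (1 6 3 7) (4 5) 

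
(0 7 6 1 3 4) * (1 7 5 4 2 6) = (0 5 4)(1 3 2 6 7)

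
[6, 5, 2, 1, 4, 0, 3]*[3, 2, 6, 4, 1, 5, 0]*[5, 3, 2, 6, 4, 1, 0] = [5, 1, 0, 2, 3, 6, 4]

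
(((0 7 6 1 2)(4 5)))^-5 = (4 5)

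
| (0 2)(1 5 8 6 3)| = 10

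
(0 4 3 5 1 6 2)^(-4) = (0 5 2 3 6 4 1)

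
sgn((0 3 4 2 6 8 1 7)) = -1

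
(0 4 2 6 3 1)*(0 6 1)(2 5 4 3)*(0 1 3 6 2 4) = (0 6 4 5)(1 2 3)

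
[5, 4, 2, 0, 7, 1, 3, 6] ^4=[7, 3, 2, 4, 0, 6, 1, 5] 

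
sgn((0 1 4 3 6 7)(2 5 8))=-1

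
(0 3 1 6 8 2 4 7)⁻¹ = (0 7 4 2 8 6 1 3)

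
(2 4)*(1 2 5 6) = (1 2 4 5 6)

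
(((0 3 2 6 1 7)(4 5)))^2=(0 2 1)(3 6 7)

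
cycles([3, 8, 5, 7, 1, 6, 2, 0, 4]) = (0 3 7)(1 8 4)(2 5 6)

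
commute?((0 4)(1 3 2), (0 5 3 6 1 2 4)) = no:(0 4)(1 3 2)*(0 5 3 6 1 2 4) = (1 6)(3 4 5), (0 5 3 6 1 2 4)*(0 4)(1 3 2) = (0 5 2)(3 6)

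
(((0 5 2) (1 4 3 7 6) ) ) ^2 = (0 2 5) (1 3 6 4 7) 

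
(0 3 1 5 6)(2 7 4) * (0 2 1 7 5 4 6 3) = (1 4)(2 5 3 7 6)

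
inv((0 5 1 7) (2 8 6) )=(0 7 1 5) (2 6 8) 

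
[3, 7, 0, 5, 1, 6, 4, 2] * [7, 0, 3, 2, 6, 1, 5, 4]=[2, 4, 7, 1, 0, 5, 6, 3]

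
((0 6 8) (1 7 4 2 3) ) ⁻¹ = (0 8 6) (1 3 2 4 7) 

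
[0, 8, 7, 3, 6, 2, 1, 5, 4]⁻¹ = [0, 6, 5, 3, 8, 7, 4, 2, 1]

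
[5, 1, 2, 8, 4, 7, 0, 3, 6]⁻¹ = [6, 1, 2, 7, 4, 0, 8, 5, 3]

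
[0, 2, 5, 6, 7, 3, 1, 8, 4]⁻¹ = [0, 6, 1, 5, 8, 2, 3, 4, 7]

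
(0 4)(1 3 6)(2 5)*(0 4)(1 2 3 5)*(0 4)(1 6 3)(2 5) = (0 4)(1 2 6 5)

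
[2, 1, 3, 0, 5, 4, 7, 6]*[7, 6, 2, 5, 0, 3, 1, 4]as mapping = [0→2, 1→6, 2→5, 3→7, 4→3, 5→0, 6→4, 7→1]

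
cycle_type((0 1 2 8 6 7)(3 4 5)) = 3.6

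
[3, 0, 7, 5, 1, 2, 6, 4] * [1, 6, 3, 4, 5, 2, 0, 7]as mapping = [0→4, 1→1, 2→7, 3→2, 4→6, 5→3, 6→0, 7→5]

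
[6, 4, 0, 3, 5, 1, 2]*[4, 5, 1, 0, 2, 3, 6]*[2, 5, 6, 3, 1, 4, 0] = [0, 6, 1, 2, 3, 4, 5]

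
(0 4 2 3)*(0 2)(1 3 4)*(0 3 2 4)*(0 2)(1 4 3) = (0 4 1)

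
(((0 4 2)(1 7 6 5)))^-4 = (0 2 4)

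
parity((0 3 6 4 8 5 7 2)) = odd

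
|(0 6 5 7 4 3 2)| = 7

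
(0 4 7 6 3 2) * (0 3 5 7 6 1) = (0 4 6 5 7 1) (2 3) 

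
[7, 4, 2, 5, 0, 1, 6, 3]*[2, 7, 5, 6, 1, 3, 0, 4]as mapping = [0→4, 1→1, 2→5, 3→3, 4→2, 5→7, 6→0, 7→6]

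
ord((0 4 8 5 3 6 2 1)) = 8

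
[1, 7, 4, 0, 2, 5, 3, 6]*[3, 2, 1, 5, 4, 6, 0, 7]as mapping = [0→2, 1→7, 2→4, 3→3, 4→1, 5→6, 6→5, 7→0]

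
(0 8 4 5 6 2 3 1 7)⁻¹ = (0 7 1 3 2 6 5 4 8)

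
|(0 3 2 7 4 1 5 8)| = 8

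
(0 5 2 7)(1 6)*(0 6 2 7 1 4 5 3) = (0 3)(1 2)(4 5 7 6)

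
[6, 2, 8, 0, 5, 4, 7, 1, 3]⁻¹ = [3, 7, 1, 8, 5, 4, 0, 6, 2]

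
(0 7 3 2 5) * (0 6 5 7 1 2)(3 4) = (0 1 2 7 4 3)(5 6)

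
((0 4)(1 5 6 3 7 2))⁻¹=(0 4)(1 2 7 3 6 5)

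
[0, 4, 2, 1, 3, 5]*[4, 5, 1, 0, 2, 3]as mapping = [0→4, 1→2, 2→1, 3→5, 4→0, 5→3]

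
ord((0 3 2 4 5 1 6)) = 7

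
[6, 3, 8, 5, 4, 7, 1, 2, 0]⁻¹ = [8, 6, 7, 1, 4, 3, 0, 5, 2]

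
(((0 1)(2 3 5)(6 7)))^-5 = (0 1)(2 3 5)(6 7)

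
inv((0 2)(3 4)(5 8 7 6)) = (0 2)(3 4)(5 6 7 8)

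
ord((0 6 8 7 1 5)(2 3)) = 6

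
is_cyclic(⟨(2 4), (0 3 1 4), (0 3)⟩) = no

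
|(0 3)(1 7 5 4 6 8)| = 6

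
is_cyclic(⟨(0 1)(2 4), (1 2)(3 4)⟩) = no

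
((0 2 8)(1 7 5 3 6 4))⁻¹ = (0 8 2)(1 4 6 3 5 7)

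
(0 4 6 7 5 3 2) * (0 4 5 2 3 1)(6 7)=(0 5 1)(2 4 7)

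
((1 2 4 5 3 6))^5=(1 6 3 5 4 2)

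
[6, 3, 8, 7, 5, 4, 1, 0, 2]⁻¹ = [7, 6, 8, 1, 5, 4, 0, 3, 2]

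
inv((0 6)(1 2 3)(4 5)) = (0 6)(1 3 2)(4 5)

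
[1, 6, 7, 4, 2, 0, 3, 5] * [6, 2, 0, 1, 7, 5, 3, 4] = [2, 3, 4, 7, 0, 6, 1, 5]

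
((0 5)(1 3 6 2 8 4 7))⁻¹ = (0 5)(1 7 4 8 2 6 3)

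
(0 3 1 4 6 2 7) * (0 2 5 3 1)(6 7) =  (0 1 4 7 2 6 5 3)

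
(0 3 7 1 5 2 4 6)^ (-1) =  (0 6 4 2 5 1 7 3)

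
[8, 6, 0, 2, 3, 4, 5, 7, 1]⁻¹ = [2, 8, 3, 4, 5, 6, 1, 7, 0]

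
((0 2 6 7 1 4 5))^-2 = (0 4 7 2 5 1 6)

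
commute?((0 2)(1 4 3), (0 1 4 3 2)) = no:(0 2)(1 4 3) * (0 1 4 3 2) = (1 3 4 2), (0 1 4 3 2) * (0 2)(1 4 3) = (0 4 1 3)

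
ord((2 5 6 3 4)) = 5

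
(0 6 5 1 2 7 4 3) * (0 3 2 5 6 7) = (0 7 4 2)(1 5)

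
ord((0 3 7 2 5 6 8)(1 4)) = 14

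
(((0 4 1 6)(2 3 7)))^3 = (0 6 1 4)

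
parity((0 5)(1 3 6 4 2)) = odd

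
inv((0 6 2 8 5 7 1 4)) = (0 4 1 7 5 8 2 6)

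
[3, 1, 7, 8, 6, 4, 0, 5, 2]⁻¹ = [6, 1, 8, 0, 5, 7, 4, 2, 3]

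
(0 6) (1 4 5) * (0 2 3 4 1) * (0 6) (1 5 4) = (1 5 6 2 3) 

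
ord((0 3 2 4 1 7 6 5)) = 8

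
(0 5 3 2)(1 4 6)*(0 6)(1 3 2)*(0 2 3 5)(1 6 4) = (2 4)(3 6 5)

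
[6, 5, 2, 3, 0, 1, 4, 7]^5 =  [4, 5, 2, 3, 6, 1, 0, 7]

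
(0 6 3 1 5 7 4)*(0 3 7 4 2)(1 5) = (0 6 7 2)(3 5 4)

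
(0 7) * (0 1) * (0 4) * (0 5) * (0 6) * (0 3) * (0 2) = (0 7 1 4 5 6 3 2)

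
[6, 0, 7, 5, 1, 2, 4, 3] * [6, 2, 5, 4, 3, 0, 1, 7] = [1, 6, 7, 0, 2, 5, 3, 4]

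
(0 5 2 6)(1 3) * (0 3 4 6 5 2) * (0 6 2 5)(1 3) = (0 5 6 1 4 2)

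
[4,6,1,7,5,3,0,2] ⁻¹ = [6,2,7,5,0,4,1,3] 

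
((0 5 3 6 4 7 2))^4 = (0 4 5 7 3 2 6)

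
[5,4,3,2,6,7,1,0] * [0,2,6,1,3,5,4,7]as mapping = [0→5,1→3,2→1,3→6,4→4,5→7,6→2,7→0]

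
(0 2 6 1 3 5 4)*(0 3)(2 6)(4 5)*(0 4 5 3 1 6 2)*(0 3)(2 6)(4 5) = (0 6 2 3 4 1 5)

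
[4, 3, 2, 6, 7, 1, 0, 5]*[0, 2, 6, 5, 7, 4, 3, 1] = [7, 5, 6, 3, 1, 2, 0, 4]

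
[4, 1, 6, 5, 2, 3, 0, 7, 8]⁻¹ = [6, 1, 4, 5, 0, 3, 2, 7, 8]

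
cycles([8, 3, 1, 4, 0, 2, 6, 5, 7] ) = (0 8 7 5 2 1 3 4) 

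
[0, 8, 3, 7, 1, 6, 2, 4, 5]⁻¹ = [0, 4, 6, 2, 7, 8, 5, 3, 1]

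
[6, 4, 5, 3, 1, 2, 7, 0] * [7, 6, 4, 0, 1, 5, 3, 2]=[3, 1, 5, 0, 6, 4, 2, 7]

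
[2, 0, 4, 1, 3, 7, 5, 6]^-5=[0, 1, 2, 3, 4, 7, 5, 6]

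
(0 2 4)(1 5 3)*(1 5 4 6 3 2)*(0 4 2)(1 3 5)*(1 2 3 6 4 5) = (0 6 1 3 2 4 5)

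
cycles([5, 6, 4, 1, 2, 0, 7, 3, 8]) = (0 5)(1 6 7 3)(2 4)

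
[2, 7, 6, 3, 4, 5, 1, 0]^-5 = [0, 1, 2, 3, 4, 5, 6, 7]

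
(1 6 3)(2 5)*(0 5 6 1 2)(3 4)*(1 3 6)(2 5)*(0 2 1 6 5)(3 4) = (0 1 4 5 2 6 3)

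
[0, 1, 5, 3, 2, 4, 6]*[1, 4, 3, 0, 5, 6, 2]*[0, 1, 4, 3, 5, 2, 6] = [1, 5, 6, 0, 3, 2, 4]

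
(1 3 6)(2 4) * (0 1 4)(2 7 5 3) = (0 1 2)(3 6 4 7 5)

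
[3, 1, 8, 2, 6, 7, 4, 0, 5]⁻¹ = [7, 1, 3, 0, 6, 8, 4, 5, 2]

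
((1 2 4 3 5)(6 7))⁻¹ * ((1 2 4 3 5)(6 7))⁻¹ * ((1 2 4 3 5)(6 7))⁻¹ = (1 4 5 2 3)(6 7)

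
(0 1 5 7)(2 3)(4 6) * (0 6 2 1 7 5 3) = (0 7 6 4 2)(1 3)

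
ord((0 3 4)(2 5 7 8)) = 12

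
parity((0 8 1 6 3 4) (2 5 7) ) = odd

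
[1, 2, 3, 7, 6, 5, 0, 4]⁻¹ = [6, 0, 1, 2, 7, 5, 4, 3]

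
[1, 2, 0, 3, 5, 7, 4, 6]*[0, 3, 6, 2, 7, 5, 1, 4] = [3, 6, 0, 2, 5, 4, 7, 1]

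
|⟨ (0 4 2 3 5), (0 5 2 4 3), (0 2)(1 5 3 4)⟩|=360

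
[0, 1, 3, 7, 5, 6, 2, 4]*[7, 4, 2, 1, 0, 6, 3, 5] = [7, 4, 1, 5, 6, 3, 2, 0]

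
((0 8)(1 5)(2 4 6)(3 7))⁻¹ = (0 8)(1 5)(2 6 4)(3 7)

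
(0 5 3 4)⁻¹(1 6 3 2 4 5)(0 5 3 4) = (0 3 1 6 4 2)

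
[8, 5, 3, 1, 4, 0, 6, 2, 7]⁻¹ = [5, 3, 7, 2, 4, 1, 6, 8, 0]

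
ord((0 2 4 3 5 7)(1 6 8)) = 6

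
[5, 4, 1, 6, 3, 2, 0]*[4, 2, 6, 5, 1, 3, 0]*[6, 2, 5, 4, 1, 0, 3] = [4, 2, 5, 6, 0, 3, 1]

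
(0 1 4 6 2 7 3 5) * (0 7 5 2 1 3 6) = (0 3 2 5 7 6 1 4)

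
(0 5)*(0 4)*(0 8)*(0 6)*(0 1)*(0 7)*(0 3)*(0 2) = (0 5 4 8 6 1 7 3 2)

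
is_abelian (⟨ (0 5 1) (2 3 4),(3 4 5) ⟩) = no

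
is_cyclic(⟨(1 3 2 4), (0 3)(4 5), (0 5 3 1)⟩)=no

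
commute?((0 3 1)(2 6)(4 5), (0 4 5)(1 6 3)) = no:(0 3 1)(2 6)(4 5)*(0 4 5)(1 6 3) = (0 1 4)(2 3 6), (0 4 5)(1 6 3)*(0 3 1)(2 6)(4 5) = (0 5 3)(1 2 6)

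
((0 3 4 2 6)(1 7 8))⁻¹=(0 6 2 4 3)(1 8 7)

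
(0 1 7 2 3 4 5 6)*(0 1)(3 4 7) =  (1 3 7 2 4 5 6)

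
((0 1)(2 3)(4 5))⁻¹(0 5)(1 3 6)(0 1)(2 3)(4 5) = (0 2 6)(1 4)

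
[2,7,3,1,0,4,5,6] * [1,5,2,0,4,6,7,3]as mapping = [0→2,1→3,2→0,3→5,4→1,5→4,6→6,7→7]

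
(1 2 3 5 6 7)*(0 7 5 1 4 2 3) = (0 7 4 2)(1 3)(5 6)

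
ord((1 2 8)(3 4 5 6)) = 12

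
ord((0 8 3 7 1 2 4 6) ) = 8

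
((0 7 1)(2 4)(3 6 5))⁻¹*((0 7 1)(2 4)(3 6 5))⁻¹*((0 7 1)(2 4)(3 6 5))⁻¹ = (2 4)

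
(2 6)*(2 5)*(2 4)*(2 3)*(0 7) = (0 7)(2 6 5 4 3)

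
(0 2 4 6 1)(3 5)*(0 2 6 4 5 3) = (0 6 1 2 5)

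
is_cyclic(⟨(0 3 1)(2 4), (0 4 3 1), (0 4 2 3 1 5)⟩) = no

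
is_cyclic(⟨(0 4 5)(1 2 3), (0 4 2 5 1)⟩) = no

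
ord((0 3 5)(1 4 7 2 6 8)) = 6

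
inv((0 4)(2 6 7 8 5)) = (0 4)(2 5 8 7 6)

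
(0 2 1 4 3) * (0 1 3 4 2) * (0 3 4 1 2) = (0 3 2 4 1)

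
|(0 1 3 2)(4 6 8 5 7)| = 20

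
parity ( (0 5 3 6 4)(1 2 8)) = even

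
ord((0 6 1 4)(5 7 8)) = 12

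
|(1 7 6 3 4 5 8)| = 7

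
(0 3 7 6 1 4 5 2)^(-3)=(0 4 7 2 1 3 5 6)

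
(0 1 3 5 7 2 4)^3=(0 5 4 3 2 1 7)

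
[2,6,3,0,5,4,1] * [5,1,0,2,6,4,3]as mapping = [0→0,1→3,2→2,3→5,4→4,5→6,6→1]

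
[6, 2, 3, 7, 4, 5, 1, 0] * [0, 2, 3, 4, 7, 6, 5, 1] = [5, 3, 4, 1, 7, 6, 2, 0]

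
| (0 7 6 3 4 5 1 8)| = 8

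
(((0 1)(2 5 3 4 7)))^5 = (0 1)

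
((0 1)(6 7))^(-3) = (0 1)(6 7)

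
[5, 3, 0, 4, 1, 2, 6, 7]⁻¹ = [2, 4, 5, 1, 3, 0, 6, 7]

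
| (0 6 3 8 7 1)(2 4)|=6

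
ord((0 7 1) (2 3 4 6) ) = 12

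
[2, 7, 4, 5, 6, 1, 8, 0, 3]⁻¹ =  [7, 5, 0, 8, 2, 3, 4, 1, 6]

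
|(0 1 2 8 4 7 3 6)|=8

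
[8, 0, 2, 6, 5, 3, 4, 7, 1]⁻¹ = [1, 8, 2, 5, 6, 4, 3, 7, 0]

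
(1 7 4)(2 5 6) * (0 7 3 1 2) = (0 7 4 2 5 6)(1 3)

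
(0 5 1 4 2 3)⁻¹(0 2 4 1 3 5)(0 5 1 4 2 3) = (0 1 5 3 2 4)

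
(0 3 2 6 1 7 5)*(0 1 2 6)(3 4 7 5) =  (0 4 7 3 6 2)(1 5)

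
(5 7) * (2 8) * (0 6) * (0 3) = (0 6 3)(2 8)(5 7)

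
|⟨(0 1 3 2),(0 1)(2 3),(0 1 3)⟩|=24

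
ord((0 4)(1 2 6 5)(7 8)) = 4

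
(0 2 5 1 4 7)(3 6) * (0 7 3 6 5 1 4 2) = (1 2)(3 5 4)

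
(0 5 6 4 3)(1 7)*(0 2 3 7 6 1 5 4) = (0 4 7 5 1 6)(2 3)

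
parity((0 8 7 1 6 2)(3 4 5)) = odd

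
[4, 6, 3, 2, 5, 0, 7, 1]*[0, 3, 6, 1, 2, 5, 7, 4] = [2, 7, 1, 6, 5, 0, 4, 3]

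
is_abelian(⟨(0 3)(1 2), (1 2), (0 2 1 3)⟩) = no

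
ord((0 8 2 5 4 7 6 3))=8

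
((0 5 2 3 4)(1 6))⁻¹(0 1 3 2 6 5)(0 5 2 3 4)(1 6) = (1 2 5 6 4 3)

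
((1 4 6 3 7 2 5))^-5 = (1 6 7 5 4 3 2)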